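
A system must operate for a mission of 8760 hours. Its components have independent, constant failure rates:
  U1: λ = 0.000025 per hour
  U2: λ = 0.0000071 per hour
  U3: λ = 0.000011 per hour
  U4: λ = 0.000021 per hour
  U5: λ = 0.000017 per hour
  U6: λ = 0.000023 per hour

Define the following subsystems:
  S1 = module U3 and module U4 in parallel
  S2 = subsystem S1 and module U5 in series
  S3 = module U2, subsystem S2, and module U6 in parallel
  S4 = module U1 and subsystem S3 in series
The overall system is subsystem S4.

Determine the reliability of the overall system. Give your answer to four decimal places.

0.8020

R(U1) = exp(−0.000025 × 8760) = 0.803322
R(U2) = exp(−0.0000071 × 8760) = 0.939699
R(U3) = exp(−0.000011 × 8760) = 0.908137
R(U4) = exp(−0.000021 × 8760) = 0.831969
R(U5) = exp(−0.000017 × 8760) = 0.861638
R(U6) = exp(−0.000023 × 8760) = 0.817520
Parallel (U3 and U4): 1 − (1 − 0.908137)(1 − 0.831969) = 0.984564
Series ([0.984564] and U5): 0.984564 × 0.861638 = 0.848338
Parallel (U2, [0.848338], and U6): 1 − (1 − 0.939699)(1 − 0.848338)(1 − 0.817520) = 0.998331
Series (U1 and [0.998331]): 0.803322 × 0.998331 = 0.8020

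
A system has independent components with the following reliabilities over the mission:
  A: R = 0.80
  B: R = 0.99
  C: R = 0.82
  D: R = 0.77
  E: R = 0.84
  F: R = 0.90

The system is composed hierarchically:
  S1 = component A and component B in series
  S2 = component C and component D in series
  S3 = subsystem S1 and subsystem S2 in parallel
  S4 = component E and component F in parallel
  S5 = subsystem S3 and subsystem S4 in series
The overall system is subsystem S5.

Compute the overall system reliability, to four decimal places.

Series (A and B): 0.800000 × 0.990000 = 0.792000
Series (C and D): 0.820000 × 0.770000 = 0.631400
Parallel ([0.792000] and [0.631400]): 1 − (1 − 0.792000)(1 − 0.631400) = 0.923331
Parallel (E and F): 1 − (1 − 0.840000)(1 − 0.900000) = 0.984000
Series ([0.923331] and [0.984000]): 0.923331 × 0.984000 = 0.9086

0.9086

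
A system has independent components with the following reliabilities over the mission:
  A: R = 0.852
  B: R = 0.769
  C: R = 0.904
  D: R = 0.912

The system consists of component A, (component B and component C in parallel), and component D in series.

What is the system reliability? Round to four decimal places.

0.7598

Parallel (B and C): 1 − (1 − 0.769000)(1 − 0.904000) = 0.977824
Series (A, [0.977824], and D): 0.852000 × 0.977824 × 0.912000 = 0.7598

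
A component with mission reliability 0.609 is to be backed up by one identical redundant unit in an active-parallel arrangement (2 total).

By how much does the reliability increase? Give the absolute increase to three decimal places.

R_before = 0.609
R_after = 1 − (1 − 0.609)^2 = 0.847
ΔR = 0.847 − 0.609 = 0.238

0.238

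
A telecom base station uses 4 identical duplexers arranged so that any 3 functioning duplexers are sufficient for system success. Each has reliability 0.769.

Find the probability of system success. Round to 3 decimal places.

0.770

R = Σ_{i=3}^{4} C(4,i) p^i (1−p)^{4−i} with p = 0.769
C(4,3)·0.769^3·0.231^1 = 0.42020
C(4,4)·0.769^4·0.231^0 = 0.34971
Sum = 0.770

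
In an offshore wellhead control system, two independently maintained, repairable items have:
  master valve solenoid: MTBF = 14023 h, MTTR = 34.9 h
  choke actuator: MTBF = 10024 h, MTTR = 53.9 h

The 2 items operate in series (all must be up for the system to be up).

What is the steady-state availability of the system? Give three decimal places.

0.992

A(master valve solenoid) = MTBF/(MTBF+MTTR) = 14023/(14023+34.9) = 0.997517
A(choke actuator) = MTBF/(MTBF+MTTR) = 10024/(10024+53.9) = 0.994652
Series availability: 0.997517 × 0.994652 = 0.992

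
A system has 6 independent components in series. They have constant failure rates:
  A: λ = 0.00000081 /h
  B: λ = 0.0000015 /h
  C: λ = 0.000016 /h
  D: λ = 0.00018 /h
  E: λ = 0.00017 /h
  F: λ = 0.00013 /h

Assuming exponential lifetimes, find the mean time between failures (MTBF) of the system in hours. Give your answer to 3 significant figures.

Series of exponential components: λ_sys = Σ λ_i
λ_sys = 0.00000081 + 0.0000015 + 0.000016 + 0.00018 + 0.00017 + 0.00013 = 4.9831e-04 /h
MTBF = 1 / λ_sys = 2010 h

2010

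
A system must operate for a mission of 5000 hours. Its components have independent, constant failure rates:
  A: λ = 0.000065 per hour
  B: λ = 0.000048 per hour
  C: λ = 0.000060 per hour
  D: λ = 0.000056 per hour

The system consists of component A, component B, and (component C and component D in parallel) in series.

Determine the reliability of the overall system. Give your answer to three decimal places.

0.532

R(A) = exp(−0.000065 × 5000) = 0.72253
R(B) = exp(−0.000048 × 5000) = 0.78663
R(C) = exp(−0.000060 × 5000) = 0.74082
R(D) = exp(−0.000056 × 5000) = 0.75578
Parallel (C and D): 1 − (1 − 0.74082)(1 − 0.75578) = 0.93670
Series (A, B, and [0.93670]): 0.72253 × 0.78663 × 0.93670 = 0.532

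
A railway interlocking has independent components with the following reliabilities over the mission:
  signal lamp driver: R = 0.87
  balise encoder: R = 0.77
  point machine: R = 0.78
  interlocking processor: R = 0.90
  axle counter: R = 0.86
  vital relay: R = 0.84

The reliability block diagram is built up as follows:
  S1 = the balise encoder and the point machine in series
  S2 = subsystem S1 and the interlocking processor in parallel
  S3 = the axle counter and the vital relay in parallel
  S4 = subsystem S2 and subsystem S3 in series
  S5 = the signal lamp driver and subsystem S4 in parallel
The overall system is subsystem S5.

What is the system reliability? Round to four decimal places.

0.9920

Series (balise encoder and point machine): 0.770000 × 0.780000 = 0.600600
Parallel ([0.600600] and interlocking processor): 1 − (1 − 0.600600)(1 − 0.900000) = 0.960060
Parallel (axle counter and vital relay): 1 − (1 − 0.860000)(1 − 0.840000) = 0.977600
Series ([0.960060] and [0.977600]): 0.960060 × 0.977600 = 0.938555
Parallel (signal lamp driver and [0.938555]): 1 − (1 − 0.870000)(1 − 0.938555) = 0.9920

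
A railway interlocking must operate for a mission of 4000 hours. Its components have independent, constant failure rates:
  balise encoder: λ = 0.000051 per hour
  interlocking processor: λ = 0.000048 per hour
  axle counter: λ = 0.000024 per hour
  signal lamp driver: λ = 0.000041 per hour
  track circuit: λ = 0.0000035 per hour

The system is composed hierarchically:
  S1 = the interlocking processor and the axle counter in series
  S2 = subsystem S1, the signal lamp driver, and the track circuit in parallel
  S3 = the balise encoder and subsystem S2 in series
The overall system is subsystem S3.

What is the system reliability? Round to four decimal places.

R(balise encoder) = exp(−0.000051 × 4000) = 0.815462
R(interlocking processor) = exp(−0.000048 × 4000) = 0.825307
R(axle counter) = exp(−0.000024 × 4000) = 0.908464
R(signal lamp driver) = exp(−0.000041 × 4000) = 0.848742
R(track circuit) = exp(−0.0000035 × 4000) = 0.986098
Series (interlocking processor and axle counter): 0.825307 × 0.908464 = 0.749762
Parallel ([0.749762], signal lamp driver, and track circuit): 1 − (1 − 0.749762)(1 − 0.848742)(1 − 0.986098) = 0.999474
Series (balise encoder and [0.999474]): 0.815462 × 0.999474 = 0.8150

0.8150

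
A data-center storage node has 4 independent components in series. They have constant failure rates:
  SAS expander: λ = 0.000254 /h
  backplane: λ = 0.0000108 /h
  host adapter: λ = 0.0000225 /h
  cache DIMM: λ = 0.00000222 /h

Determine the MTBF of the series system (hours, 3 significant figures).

Series of exponential components: λ_sys = Σ λ_i
λ_sys = 0.000254 + 0.0000108 + 0.0000225 + 0.00000222 = 2.8952e-04 /h
MTBF = 1 / λ_sys = 3450 h

3450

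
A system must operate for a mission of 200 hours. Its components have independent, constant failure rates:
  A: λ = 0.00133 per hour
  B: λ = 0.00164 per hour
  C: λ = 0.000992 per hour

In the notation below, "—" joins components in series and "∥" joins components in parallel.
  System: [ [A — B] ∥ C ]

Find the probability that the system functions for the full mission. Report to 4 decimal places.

0.9194

R(A) = exp(−0.00133 × 200) = 0.766439
R(B) = exp(−0.00164 × 200) = 0.720363
R(C) = exp(−0.000992 × 200) = 0.820042
Series (A and B): 0.766439 × 0.720363 = 0.552114
Parallel ([0.552114] and C): 1 − (1 − 0.552114)(1 − 0.820042) = 0.9194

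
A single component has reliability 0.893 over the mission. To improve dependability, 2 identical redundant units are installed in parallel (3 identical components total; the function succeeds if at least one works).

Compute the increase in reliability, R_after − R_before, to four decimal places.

R_before = 0.893
R_after = 1 − (1 − 0.893)^3 = 0.9988
ΔR = 0.9988 − 0.893 = 0.1058

0.1058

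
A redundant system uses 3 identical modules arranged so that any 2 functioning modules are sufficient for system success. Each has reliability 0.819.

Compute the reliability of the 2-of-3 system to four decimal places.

0.9136

R = Σ_{i=2}^{3} C(3,i) p^i (1−p)^{3−i} with p = 0.819
C(3,2)·0.819^2·0.181^1 = 0.364223
C(3,3)·0.819^3·0.181^0 = 0.549353
Sum = 0.9136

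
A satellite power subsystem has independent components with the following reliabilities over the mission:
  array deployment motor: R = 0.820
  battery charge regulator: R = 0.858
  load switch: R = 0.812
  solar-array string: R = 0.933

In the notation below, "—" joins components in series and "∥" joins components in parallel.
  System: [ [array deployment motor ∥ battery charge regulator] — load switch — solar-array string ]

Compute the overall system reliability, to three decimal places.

Parallel (array deployment motor and battery charge regulator): 1 − (1 − 0.82000)(1 − 0.85800) = 0.97444
Series ([0.97444], load switch, and solar-array string): 0.97444 × 0.81200 × 0.93300 = 0.738

0.738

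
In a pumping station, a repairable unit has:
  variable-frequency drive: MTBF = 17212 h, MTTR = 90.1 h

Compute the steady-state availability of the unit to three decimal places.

A(variable-frequency drive) = MTBF/(MTBF+MTTR) = 17212/(17212+90.1) = 0.995

0.995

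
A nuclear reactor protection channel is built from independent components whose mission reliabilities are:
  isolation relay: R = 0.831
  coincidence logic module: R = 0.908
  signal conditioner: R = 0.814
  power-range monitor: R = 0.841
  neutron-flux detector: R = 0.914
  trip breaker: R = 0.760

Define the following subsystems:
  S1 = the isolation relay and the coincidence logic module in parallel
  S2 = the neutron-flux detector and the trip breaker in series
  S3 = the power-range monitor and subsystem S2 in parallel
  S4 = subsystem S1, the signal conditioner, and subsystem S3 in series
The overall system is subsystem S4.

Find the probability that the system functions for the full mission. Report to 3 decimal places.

0.762

Parallel (isolation relay and coincidence logic module): 1 − (1 − 0.83100)(1 − 0.90800) = 0.98445
Series (neutron-flux detector and trip breaker): 0.91400 × 0.76000 = 0.69464
Parallel (power-range monitor and [0.69464]): 1 − (1 − 0.84100)(1 − 0.69464) = 0.95145
Series ([0.98445], signal conditioner, and [0.95145]): 0.98445 × 0.81400 × 0.95145 = 0.762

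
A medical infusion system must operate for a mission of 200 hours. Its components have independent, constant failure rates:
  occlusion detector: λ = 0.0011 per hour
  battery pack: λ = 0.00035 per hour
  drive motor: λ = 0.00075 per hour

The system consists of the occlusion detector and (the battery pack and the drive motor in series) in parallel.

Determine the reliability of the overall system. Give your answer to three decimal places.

0.961

R(occlusion detector) = exp(−0.0011 × 200) = 0.80252
R(battery pack) = exp(−0.00035 × 200) = 0.93239
R(drive motor) = exp(−0.00075 × 200) = 0.86071
Series (battery pack and drive motor): 0.93239 × 0.86071 = 0.80252
Parallel (occlusion detector and [0.80252]): 1 − (1 − 0.80252)(1 − 0.80252) = 0.961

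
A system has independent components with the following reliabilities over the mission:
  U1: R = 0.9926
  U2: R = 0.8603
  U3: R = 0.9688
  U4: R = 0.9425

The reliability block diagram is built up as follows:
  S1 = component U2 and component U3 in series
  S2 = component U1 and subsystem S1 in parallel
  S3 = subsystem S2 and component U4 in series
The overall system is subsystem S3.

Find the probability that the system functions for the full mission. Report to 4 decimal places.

Series (U2 and U3): 0.860300 × 0.968800 = 0.833459
Parallel (U1 and [0.833459]): 1 − (1 − 0.992600)(1 − 0.833459) = 0.998768
Series ([0.998768] and U4): 0.998768 × 0.942500 = 0.9413

0.9413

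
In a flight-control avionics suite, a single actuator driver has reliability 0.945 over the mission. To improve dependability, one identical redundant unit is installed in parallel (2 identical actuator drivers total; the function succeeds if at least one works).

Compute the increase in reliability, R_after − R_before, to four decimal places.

0.0520

R_before = 0.945
R_after = 1 − (1 − 0.945)^2 = 0.9970
ΔR = 0.9970 − 0.945 = 0.0520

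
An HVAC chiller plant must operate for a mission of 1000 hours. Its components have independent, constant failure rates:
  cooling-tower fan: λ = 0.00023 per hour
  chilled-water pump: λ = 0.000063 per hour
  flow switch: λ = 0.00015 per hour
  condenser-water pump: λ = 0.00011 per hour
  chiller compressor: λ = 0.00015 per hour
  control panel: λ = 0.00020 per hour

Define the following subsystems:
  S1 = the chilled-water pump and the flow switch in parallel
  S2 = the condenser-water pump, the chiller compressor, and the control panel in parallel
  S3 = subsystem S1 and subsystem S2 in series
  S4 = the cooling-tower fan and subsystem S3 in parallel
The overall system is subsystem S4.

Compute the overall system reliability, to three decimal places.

R(cooling-tower fan) = exp(−0.00023 × 1000) = 0.79453
R(chilled-water pump) = exp(−0.000063 × 1000) = 0.93894
R(flow switch) = exp(−0.00015 × 1000) = 0.86071
R(condenser-water pump) = exp(−0.00011 × 1000) = 0.89583
R(chiller compressor) = exp(−0.00015 × 1000) = 0.86071
R(control panel) = exp(−0.00020 × 1000) = 0.81873
Parallel (chilled-water pump and flow switch): 1 − (1 − 0.93894)(1 − 0.86071) = 0.99149
Parallel (condenser-water pump, chiller compressor, and control panel): 1 − (1 − 0.89583)(1 − 0.86071)(1 − 0.81873) = 0.99737
Series ([0.99149] and [0.99737]): 0.99149 × 0.99737 = 0.98888
Parallel (cooling-tower fan and [0.98888]): 1 − (1 − 0.79453)(1 − 0.98888) = 0.998

0.998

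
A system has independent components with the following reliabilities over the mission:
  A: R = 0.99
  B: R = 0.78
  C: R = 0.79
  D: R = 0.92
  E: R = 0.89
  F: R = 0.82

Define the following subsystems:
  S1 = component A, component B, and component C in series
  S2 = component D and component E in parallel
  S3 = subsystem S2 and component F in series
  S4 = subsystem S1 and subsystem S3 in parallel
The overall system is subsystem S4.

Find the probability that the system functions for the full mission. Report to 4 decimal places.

Series (A, B, and C): 0.990000 × 0.780000 × 0.790000 = 0.610038
Parallel (D and E): 1 − (1 − 0.920000)(1 − 0.890000) = 0.991200
Series ([0.991200] and F): 0.991200 × 0.820000 = 0.812784
Parallel ([0.610038] and [0.812784]): 1 − (1 − 0.610038)(1 − 0.812784) = 0.9270

0.9270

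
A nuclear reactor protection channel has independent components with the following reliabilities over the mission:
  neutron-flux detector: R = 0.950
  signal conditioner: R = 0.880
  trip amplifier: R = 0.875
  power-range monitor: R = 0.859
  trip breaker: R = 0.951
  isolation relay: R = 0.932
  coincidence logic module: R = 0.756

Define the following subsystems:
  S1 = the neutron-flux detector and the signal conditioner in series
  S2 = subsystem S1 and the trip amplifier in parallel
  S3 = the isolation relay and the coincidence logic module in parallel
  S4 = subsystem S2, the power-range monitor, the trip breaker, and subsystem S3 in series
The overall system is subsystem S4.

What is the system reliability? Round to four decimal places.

0.7869

Series (neutron-flux detector and signal conditioner): 0.950000 × 0.880000 = 0.836000
Parallel ([0.836000] and trip amplifier): 1 − (1 − 0.836000)(1 − 0.875000) = 0.979500
Parallel (isolation relay and coincidence logic module): 1 − (1 − 0.932000)(1 − 0.756000) = 0.983408
Series ([0.979500], power-range monitor, trip breaker, and [0.983408]): 0.979500 × 0.859000 × 0.951000 × 0.983408 = 0.7869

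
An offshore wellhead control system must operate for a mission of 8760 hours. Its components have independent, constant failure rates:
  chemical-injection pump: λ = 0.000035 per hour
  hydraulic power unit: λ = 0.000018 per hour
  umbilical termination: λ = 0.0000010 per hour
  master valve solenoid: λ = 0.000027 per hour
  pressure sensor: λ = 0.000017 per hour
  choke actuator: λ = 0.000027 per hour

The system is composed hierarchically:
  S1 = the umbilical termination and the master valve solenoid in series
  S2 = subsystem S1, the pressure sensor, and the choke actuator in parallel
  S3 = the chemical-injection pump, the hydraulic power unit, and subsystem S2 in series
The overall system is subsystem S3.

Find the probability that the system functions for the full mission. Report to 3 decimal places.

R(chemical-injection pump) = exp(−0.000035 × 8760) = 0.73594
R(hydraulic power unit) = exp(−0.000018 × 8760) = 0.85412
R(umbilical termination) = exp(−0.0000010 × 8760) = 0.99128
R(master valve solenoid) = exp(−0.000027 × 8760) = 0.78937
R(pressure sensor) = exp(−0.000017 × 8760) = 0.86164
R(choke actuator) = exp(−0.000027 × 8760) = 0.78937
Series (umbilical termination and master valve solenoid): 0.99128 × 0.78937 = 0.78249
Parallel ([0.78249], pressure sensor, and choke actuator): 1 − (1 − 0.78249)(1 − 0.86164)(1 − 0.78937) = 0.99366
Series (chemical-injection pump, hydraulic power unit, and [0.99366]): 0.73594 × 0.85412 × 0.99366 = 0.625

0.625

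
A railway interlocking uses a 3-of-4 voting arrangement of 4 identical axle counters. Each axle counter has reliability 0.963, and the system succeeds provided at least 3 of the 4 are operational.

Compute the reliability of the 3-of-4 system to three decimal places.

0.992

R = Σ_{i=3}^{4} C(4,i) p^i (1−p)^{4−i} with p = 0.963
C(4,3)·0.963^3·0.037^1 = 0.13217
C(4,4)·0.963^4·0.037^0 = 0.86001
Sum = 0.992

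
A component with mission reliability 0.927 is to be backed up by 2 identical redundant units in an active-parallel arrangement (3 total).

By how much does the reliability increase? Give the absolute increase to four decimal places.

R_before = 0.927
R_after = 1 − (1 − 0.927)^3 = 0.9996
ΔR = 0.9996 − 0.927 = 0.0726

0.0726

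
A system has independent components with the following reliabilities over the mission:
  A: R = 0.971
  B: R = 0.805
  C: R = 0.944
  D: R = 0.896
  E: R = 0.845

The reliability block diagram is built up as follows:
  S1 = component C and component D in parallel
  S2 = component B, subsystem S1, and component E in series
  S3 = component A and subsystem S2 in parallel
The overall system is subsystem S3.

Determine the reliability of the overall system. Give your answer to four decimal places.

Parallel (C and D): 1 − (1 − 0.944000)(1 − 0.896000) = 0.994176
Series (B, [0.994176], and E): 0.805000 × 0.994176 × 0.845000 = 0.676263
Parallel (A and [0.676263]): 1 − (1 − 0.971000)(1 − 0.676263) = 0.9906

0.9906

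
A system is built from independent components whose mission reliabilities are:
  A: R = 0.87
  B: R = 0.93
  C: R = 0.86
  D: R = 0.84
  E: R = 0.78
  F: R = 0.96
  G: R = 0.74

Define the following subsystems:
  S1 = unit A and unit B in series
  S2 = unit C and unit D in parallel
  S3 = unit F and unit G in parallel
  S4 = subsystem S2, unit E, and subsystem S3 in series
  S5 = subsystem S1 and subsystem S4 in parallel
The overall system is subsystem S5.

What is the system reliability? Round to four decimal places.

Series (A and B): 0.870000 × 0.930000 = 0.809100
Parallel (C and D): 1 − (1 − 0.860000)(1 − 0.840000) = 0.977600
Parallel (F and G): 1 − (1 − 0.960000)(1 − 0.740000) = 0.989600
Series ([0.977600], E, and [0.989600]): 0.977600 × 0.780000 × 0.989600 = 0.754598
Parallel ([0.809100] and [0.754598]): 1 − (1 − 0.809100)(1 − 0.754598) = 0.9532

0.9532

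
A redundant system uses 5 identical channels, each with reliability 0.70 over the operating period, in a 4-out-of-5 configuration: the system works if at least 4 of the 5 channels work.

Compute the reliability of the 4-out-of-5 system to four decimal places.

0.5282

R = Σ_{i=4}^{5} C(5,i) p^i (1−p)^{5−i} with p = 0.70
C(5,4)·0.70^4·0.30^1 = 0.360150
C(5,5)·0.70^5·0.30^0 = 0.168070
Sum = 0.5282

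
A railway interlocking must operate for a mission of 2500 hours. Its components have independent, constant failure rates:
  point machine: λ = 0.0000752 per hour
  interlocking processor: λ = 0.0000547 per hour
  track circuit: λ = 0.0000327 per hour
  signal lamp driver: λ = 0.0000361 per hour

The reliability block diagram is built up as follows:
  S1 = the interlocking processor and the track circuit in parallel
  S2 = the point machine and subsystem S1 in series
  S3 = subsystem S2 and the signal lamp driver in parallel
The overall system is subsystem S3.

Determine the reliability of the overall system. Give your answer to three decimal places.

R(point machine) = exp(−0.0000752 × 2500) = 0.82861
R(interlocking processor) = exp(−0.0000547 × 2500) = 0.87219
R(track circuit) = exp(−0.0000327 × 2500) = 0.92150
R(signal lamp driver) = exp(−0.0000361 × 2500) = 0.91370
Parallel (interlocking processor and track circuit): 1 − (1 − 0.87219)(1 − 0.92150) = 0.98997
Series (point machine and [0.98997]): 0.82861 × 0.98997 = 0.82030
Parallel ([0.82030] and signal lamp driver): 1 − (1 − 0.82030)(1 − 0.91370) = 0.984

0.984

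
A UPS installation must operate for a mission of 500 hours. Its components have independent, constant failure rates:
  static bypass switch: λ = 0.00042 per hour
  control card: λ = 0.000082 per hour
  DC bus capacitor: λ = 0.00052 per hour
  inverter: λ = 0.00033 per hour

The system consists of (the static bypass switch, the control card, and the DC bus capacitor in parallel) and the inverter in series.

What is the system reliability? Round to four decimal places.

0.8464

R(static bypass switch) = exp(−0.00042 × 500) = 0.810584
R(control card) = exp(−0.000082 × 500) = 0.959829
R(DC bus capacitor) = exp(−0.00052 × 500) = 0.771052
R(inverter) = exp(−0.00033 × 500) = 0.847894
Parallel (static bypass switch, control card, and DC bus capacitor): 1 − (1 − 0.810584)(1 − 0.959829)(1 − 0.771052) = 0.998258
Series ([0.998258] and inverter): 0.998258 × 0.847894 = 0.8464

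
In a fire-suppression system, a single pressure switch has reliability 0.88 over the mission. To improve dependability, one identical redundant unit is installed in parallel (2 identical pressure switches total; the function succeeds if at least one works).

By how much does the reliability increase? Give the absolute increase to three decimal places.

R_before = 0.88
R_after = 1 − (1 − 0.88)^2 = 0.986
ΔR = 0.986 − 0.88 = 0.106

0.106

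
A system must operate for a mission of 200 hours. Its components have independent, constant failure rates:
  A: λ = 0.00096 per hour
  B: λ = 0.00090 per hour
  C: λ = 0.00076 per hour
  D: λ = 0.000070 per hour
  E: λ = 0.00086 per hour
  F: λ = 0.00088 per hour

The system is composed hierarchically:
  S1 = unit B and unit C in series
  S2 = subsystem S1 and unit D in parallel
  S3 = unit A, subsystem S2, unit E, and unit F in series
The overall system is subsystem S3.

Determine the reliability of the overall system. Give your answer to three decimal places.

R(A) = exp(−0.00096 × 200) = 0.82531
R(B) = exp(−0.00090 × 200) = 0.83527
R(C) = exp(−0.00076 × 200) = 0.85899
R(D) = exp(−0.000070 × 200) = 0.98610
R(E) = exp(−0.00086 × 200) = 0.84198
R(F) = exp(−0.00088 × 200) = 0.83862
Series (B and C): 0.83527 × 0.85899 = 0.71749
Parallel ([0.71749] and D): 1 − (1 − 0.71749)(1 − 0.98610) = 0.99607
Series (A, [0.99607], E, and F): 0.82531 × 0.99607 × 0.84198 × 0.83862 = 0.580

0.580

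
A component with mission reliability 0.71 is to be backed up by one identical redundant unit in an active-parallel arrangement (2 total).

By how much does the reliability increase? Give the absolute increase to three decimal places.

0.206

R_before = 0.71
R_after = 1 − (1 − 0.71)^2 = 0.916
ΔR = 0.916 − 0.71 = 0.206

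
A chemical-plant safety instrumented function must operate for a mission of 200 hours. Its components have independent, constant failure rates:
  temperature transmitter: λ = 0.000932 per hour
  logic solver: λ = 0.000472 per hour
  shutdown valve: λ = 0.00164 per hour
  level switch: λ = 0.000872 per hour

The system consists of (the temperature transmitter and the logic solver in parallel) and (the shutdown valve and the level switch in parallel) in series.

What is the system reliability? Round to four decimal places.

R(temperature transmitter) = exp(−0.000932 × 200) = 0.829942
R(logic solver) = exp(−0.000472 × 200) = 0.909919
R(shutdown valve) = exp(−0.00164 × 200) = 0.720363
R(level switch) = exp(−0.000872 × 200) = 0.839961
Parallel (temperature transmitter and logic solver): 1 − (1 − 0.829942)(1 − 0.909919) = 0.984681
Parallel (shutdown valve and level switch): 1 − (1 − 0.720363)(1 − 0.839961) = 0.955247
Series ([0.984681] and [0.955247]): 0.984681 × 0.955247 = 0.9406

0.9406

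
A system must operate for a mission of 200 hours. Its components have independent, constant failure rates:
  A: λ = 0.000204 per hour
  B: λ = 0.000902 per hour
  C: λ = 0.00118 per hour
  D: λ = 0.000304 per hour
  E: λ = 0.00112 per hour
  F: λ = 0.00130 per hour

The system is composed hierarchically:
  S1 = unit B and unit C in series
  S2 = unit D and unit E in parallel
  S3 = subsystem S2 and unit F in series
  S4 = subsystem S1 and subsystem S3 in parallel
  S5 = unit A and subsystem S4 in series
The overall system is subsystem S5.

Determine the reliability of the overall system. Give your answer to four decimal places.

R(A) = exp(−0.000204 × 200) = 0.960021
R(B) = exp(−0.000902 × 200) = 0.834936
R(C) = exp(−0.00118 × 200) = 0.789781
R(D) = exp(−0.000304 × 200) = 0.941011
R(E) = exp(−0.00112 × 200) = 0.799315
R(F) = exp(−0.00130 × 200) = 0.771052
Series (B and C): 0.834936 × 0.789781 = 0.659417
Parallel (D and E): 1 − (1 − 0.941011)(1 − 0.799315) = 0.988162
Series ([0.988162] and F): 0.988162 × 0.771052 = 0.761924
Parallel ([0.659417] and [0.761924]): 1 − (1 − 0.659417)(1 − 0.761924) = 0.918915
Series (A and [0.918915]): 0.960021 × 0.918915 = 0.8822

0.8822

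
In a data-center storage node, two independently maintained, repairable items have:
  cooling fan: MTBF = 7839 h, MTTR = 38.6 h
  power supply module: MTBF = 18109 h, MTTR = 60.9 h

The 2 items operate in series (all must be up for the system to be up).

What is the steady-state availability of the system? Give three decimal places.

0.992

A(cooling fan) = MTBF/(MTBF+MTTR) = 7839/(7839+38.6) = 0.995100
A(power supply module) = MTBF/(MTBF+MTTR) = 18109/(18109+60.9) = 0.996648
Series availability: 0.995100 × 0.996648 = 0.992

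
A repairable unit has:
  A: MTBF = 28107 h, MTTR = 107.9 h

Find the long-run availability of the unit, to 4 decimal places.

0.9962

A(A) = MTBF/(MTBF+MTTR) = 28107/(28107+107.9) = 0.9962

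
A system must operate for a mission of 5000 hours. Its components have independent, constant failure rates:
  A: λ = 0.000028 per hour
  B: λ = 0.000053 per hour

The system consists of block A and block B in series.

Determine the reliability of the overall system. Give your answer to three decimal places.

R(A) = exp(−0.000028 × 5000) = 0.86936
R(B) = exp(−0.000053 × 5000) = 0.76721
Series (A and B): 0.86936 × 0.76721 = 0.667

0.667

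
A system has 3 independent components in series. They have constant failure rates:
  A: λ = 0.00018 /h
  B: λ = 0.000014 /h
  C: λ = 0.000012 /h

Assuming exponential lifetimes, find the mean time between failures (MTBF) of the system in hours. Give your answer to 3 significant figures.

Series of exponential components: λ_sys = Σ λ_i
λ_sys = 0.00018 + 0.000014 + 0.000012 = 2.0600e-04 /h
MTBF = 1 / λ_sys = 4850 h

4850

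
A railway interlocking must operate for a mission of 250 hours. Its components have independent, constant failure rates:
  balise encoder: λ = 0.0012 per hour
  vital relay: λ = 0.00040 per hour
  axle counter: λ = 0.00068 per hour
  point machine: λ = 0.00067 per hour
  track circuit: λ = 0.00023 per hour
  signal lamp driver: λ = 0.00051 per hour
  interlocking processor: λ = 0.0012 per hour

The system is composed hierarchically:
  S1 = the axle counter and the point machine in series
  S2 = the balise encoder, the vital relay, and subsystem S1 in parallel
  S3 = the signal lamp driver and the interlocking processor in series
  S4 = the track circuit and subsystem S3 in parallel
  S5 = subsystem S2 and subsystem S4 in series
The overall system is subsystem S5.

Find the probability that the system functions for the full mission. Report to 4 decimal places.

0.9736

R(balise encoder) = exp(−0.0012 × 250) = 0.740818
R(vital relay) = exp(−0.00040 × 250) = 0.904837
R(axle counter) = exp(−0.00068 × 250) = 0.843665
R(point machine) = exp(−0.00067 × 250) = 0.845777
R(track circuit) = exp(−0.00023 × 250) = 0.944122
R(signal lamp driver) = exp(−0.00051 × 250) = 0.880293
R(interlocking processor) = exp(−0.0012 × 250) = 0.740818
Series (axle counter and point machine): 0.843665 × 0.845777 = 0.713552
Parallel (balise encoder, vital relay, and [0.713552]): 1 − (1 − 0.740818)(1 − 0.904837)(1 − 0.713552) = 0.992935
Series (signal lamp driver and interlocking processor): 0.880293 × 0.740818 = 0.652137
Parallel (track circuit and [0.652137]): 1 − (1 − 0.944122)(1 − 0.652137) = 0.980562
Series ([0.992935] and [0.980562]): 0.992935 × 0.980562 = 0.9736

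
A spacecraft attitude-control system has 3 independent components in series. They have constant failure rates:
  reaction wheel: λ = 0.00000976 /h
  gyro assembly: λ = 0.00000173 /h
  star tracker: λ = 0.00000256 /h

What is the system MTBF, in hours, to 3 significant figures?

71200

Series of exponential components: λ_sys = Σ λ_i
λ_sys = 0.00000976 + 0.00000173 + 0.00000256 = 1.4050e-05 /h
MTBF = 1 / λ_sys = 71200 h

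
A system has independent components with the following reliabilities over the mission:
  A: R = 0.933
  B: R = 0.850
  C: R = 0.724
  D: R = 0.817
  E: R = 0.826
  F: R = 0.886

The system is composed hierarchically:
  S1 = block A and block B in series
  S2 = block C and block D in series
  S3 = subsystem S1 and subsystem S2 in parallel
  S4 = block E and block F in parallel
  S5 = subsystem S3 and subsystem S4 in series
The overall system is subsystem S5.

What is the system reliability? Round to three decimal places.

0.897

Series (A and B): 0.93300 × 0.85000 = 0.79305
Series (C and D): 0.72400 × 0.81700 = 0.59151
Parallel ([0.79305] and [0.59151]): 1 − (1 − 0.79305)(1 − 0.59151) = 0.91546
Parallel (E and F): 1 − (1 − 0.82600)(1 − 0.88600) = 0.98016
Series ([0.91546] and [0.98016]): 0.91546 × 0.98016 = 0.897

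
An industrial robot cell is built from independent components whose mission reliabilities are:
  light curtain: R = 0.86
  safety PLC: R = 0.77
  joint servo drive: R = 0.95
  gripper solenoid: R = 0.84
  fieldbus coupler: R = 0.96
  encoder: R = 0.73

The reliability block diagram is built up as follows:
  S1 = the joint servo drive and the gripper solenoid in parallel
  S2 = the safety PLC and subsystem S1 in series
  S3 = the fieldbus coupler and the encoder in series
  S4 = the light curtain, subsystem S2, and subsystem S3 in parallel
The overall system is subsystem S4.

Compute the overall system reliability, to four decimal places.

Parallel (joint servo drive and gripper solenoid): 1 − (1 − 0.950000)(1 − 0.840000) = 0.992000
Series (safety PLC and [0.992000]): 0.770000 × 0.992000 = 0.763840
Series (fieldbus coupler and encoder): 0.960000 × 0.730000 = 0.700800
Parallel (light curtain, [0.763840], and [0.700800]): 1 − (1 − 0.860000)(1 − 0.763840)(1 − 0.700800) = 0.9901

0.9901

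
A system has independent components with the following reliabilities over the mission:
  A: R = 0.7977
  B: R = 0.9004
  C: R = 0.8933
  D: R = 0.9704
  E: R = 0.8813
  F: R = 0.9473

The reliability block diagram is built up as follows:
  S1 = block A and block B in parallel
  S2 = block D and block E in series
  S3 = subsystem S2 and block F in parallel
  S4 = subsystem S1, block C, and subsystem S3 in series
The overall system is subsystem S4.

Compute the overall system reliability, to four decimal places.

0.8686

Parallel (A and B): 1 − (1 − 0.797700)(1 − 0.900400) = 0.979851
Series (D and E): 0.970400 × 0.881300 = 0.855214
Parallel ([0.855214] and F): 1 − (1 − 0.855214)(1 − 0.947300) = 0.992370
Series ([0.979851], C, and [0.992370]): 0.979851 × 0.893300 × 0.992370 = 0.8686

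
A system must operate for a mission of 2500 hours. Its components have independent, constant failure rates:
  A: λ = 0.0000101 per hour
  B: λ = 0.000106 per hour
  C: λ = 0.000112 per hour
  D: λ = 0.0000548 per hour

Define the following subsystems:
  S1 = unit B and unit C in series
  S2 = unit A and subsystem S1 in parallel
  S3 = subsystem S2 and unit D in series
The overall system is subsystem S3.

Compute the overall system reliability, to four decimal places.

0.8628

R(A) = exp(−0.0000101 × 2500) = 0.975066
R(B) = exp(−0.000106 × 2500) = 0.767206
R(C) = exp(−0.000112 × 2500) = 0.755784
R(D) = exp(−0.0000548 × 2500) = 0.871970
Series (B and C): 0.767206 × 0.755784 = 0.579842
Parallel (A and [0.579842]): 1 − (1 − 0.975066)(1 − 0.579842) = 0.989524
Series ([0.989524] and D): 0.989524 × 0.871970 = 0.8628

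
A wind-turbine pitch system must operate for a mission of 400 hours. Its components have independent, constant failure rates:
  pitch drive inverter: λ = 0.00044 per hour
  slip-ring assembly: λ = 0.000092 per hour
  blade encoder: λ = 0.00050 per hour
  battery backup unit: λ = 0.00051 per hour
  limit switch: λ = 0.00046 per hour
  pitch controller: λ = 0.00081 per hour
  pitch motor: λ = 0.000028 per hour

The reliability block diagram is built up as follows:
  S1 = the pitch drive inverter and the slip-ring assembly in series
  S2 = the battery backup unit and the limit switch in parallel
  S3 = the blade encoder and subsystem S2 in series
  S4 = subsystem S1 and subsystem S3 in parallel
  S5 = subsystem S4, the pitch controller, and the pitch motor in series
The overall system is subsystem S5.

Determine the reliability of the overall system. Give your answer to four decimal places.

0.6869

R(pitch drive inverter) = exp(−0.00044 × 400) = 0.838618
R(slip-ring assembly) = exp(−0.000092 × 400) = 0.963869
R(blade encoder) = exp(−0.00050 × 400) = 0.818731
R(battery backup unit) = exp(−0.00051 × 400) = 0.815462
R(limit switch) = exp(−0.00046 × 400) = 0.831936
R(pitch controller) = exp(−0.00081 × 400) = 0.723250
R(pitch motor) = exp(−0.000028 × 400) = 0.988862
Series (pitch drive inverter and slip-ring assembly): 0.838618 × 0.963869 = 0.808318
Parallel (battery backup unit and limit switch): 1 − (1 − 0.815462)(1 − 0.831936) = 0.968986
Series (blade encoder and [0.968986]): 0.818731 × 0.968986 = 0.793339
Parallel ([0.808318] and [0.793339]): 1 − (1 − 0.808318)(1 − 0.793339) = 0.960387
Series ([0.960387], pitch controller, and pitch motor): 0.960387 × 0.723250 × 0.988862 = 0.6869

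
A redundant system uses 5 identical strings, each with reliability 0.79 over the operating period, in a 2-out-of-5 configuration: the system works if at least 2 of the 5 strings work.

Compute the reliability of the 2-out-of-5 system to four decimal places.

R = Σ_{i=2}^{5} C(5,i) p^i (1−p)^{5−i} with p = 0.79
C(5,2)·0.79^2·0.21^3 = 0.057798
C(5,3)·0.79^3·0.21^2 = 0.217430
C(5,4)·0.79^4·0.21^1 = 0.408976
C(5,5)·0.79^5·0.21^0 = 0.307706
Sum = 0.9919

0.9919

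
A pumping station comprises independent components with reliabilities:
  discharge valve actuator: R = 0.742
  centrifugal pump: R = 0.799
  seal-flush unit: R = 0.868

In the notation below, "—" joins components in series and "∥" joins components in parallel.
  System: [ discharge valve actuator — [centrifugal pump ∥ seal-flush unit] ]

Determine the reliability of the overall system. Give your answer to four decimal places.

0.7223

Parallel (centrifugal pump and seal-flush unit): 1 − (1 − 0.799000)(1 − 0.868000) = 0.973468
Series (discharge valve actuator and [0.973468]): 0.742000 × 0.973468 = 0.7223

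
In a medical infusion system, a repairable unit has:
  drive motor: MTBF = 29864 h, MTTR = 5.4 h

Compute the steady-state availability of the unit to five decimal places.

0.99982

A(drive motor) = MTBF/(MTBF+MTTR) = 29864/(29864+5.4) = 0.99982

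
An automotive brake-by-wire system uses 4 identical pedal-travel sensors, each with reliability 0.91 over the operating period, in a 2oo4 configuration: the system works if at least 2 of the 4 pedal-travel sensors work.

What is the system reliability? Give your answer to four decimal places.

0.9973

R = Σ_{i=2}^{4} C(4,i) p^i (1−p)^{4−i} with p = 0.91
C(4,2)·0.91^2·0.09^2 = 0.040246
C(4,3)·0.91^3·0.09^1 = 0.271286
C(4,4)·0.91^4·0.09^0 = 0.685750
Sum = 0.9973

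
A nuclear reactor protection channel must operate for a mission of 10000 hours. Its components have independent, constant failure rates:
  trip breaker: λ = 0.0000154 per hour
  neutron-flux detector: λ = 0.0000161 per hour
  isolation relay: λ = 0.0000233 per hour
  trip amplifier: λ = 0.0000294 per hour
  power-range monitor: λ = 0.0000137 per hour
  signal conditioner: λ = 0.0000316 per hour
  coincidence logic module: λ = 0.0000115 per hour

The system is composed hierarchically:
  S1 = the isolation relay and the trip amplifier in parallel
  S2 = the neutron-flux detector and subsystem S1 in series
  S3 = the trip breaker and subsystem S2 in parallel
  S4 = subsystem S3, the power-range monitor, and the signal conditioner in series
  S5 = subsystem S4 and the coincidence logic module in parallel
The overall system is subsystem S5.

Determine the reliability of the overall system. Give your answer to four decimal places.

R(trip breaker) = exp(−0.0000154 × 10000) = 0.857272
R(neutron-flux detector) = exp(−0.0000161 × 10000) = 0.851292
R(isolation relay) = exp(−0.0000233 × 10000) = 0.792154
R(trip amplifier) = exp(−0.0000294 × 10000) = 0.745276
R(power-range monitor) = exp(−0.0000137 × 10000) = 0.871970
R(signal conditioner) = exp(−0.0000316 × 10000) = 0.729059
R(coincidence logic module) = exp(−0.0000115 × 10000) = 0.891366
Parallel (isolation relay and trip amplifier): 1 − (1 − 0.792154)(1 − 0.745276) = 0.947057
Series (neutron-flux detector and [0.947057]): 0.851292 × 0.947057 = 0.806222
Parallel (trip breaker and [0.806222]): 1 − (1 − 0.857272)(1 − 0.806222) = 0.972342
Series ([0.972342], power-range monitor, and signal conditioner): 0.972342 × 0.871970 × 0.729059 = 0.618135
Parallel ([0.618135] and coincidence logic module): 1 − (1 − 0.618135)(1 − 0.891366) = 0.9585

0.9585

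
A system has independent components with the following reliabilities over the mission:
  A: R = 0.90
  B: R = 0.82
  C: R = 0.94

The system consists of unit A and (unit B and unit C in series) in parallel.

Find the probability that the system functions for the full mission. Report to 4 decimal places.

0.9771

Series (B and C): 0.820000 × 0.940000 = 0.770800
Parallel (A and [0.770800]): 1 − (1 − 0.900000)(1 − 0.770800) = 0.9771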